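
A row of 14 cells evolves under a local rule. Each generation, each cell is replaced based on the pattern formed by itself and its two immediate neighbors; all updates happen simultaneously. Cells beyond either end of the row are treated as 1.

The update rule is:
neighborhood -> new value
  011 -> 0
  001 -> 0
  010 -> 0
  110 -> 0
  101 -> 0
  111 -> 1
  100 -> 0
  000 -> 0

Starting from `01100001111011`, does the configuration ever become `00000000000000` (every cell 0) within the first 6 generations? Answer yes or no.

00000000110001
00000000000000
all cells are 0 at generation 2

yes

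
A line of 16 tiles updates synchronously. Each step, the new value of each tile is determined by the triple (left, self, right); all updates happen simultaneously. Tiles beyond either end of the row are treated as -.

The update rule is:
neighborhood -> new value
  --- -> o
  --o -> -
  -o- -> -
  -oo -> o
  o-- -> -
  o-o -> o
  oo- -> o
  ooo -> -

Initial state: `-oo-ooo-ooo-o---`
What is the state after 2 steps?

-oooo-ooo-oo--oo
-o--ooo-oooo--oo

-o--ooo-oooo--oo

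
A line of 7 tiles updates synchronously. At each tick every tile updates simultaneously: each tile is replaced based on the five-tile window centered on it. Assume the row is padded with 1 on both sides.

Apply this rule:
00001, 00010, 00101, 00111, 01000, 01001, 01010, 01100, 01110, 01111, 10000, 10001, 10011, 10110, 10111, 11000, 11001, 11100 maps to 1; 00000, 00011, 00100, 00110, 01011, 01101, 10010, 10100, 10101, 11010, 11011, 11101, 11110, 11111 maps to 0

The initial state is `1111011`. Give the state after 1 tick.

0000011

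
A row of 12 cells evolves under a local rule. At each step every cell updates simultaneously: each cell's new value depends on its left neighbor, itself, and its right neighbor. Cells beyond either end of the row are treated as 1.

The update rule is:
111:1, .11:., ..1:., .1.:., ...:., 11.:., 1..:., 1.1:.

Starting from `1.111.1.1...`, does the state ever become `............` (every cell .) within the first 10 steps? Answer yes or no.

yes

...1........
............
all cells are . at step 2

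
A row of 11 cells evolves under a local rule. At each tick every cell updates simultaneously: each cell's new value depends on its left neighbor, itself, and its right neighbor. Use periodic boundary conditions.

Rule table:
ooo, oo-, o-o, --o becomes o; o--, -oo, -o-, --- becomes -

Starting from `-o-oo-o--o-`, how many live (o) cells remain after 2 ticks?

o-o-oo--o--
-o-o-o-o--o
count of o: 5

5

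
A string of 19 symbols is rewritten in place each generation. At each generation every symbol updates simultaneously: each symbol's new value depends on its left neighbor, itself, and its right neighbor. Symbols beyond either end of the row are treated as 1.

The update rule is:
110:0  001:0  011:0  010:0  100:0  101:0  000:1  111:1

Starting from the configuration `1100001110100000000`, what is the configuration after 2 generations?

1001100100001111110
0000000001100111100

0000000001100111100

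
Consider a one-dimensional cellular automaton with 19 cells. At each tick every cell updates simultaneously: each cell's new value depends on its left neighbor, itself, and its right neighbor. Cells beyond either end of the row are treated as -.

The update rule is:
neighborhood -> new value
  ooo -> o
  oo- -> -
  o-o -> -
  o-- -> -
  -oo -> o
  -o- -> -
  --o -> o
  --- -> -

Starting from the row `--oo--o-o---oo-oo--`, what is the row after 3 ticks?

o--o-----oo--o-----

tick 1: -oo--o-----oo--o---
tick 2: oo--o-----oo--o----
tick 3: o--o-----oo--o-----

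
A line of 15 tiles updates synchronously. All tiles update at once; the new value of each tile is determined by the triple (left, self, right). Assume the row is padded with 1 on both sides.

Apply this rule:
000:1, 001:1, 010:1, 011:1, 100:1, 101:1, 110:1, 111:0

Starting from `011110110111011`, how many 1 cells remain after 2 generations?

110011111101110
011110000111011
count of 1: 9

9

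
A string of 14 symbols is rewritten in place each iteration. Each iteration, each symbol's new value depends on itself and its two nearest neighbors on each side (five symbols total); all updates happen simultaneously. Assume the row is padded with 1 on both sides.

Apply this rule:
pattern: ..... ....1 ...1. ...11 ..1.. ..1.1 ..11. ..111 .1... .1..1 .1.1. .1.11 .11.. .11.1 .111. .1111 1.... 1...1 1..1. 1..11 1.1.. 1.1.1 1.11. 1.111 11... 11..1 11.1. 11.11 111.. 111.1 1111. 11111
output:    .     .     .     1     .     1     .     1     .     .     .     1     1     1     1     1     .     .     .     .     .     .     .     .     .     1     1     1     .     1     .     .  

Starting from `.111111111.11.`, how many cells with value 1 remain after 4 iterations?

1.1......11.11
11......1.11.1
........11.11.
.......1.11.11
count of 1: 5

5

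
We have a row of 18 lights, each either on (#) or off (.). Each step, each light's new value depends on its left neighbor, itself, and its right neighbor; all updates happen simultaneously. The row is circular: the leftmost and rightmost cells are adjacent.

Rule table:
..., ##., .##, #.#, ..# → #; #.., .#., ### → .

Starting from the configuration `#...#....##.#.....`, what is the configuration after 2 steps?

step 1: ..##..######..####
step 2: .###.##....#.##..#

.###.##....#.##..#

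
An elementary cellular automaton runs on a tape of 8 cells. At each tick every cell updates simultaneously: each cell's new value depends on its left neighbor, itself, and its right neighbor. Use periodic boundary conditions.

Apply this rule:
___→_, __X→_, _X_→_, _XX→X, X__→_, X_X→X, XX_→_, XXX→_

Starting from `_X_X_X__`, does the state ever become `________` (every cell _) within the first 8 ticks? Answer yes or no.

__X_X___
___X____
________
all cells are _ at tick 3

yes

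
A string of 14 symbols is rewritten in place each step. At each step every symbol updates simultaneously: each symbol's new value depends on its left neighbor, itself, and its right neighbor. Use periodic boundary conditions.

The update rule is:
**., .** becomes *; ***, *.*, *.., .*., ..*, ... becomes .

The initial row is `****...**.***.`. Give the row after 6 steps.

.......**.....

*..*...**.*.*.
.......**.....
.......**.....  (fixed point — unchanged through step 6)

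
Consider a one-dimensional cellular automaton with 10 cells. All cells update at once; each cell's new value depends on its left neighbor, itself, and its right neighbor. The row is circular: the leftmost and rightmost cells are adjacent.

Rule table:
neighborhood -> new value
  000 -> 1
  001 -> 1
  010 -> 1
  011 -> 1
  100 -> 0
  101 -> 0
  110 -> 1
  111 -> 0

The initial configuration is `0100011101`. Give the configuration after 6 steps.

0101010101

0101110101
0101010101
0101010101  (fixed point — unchanged through step 6)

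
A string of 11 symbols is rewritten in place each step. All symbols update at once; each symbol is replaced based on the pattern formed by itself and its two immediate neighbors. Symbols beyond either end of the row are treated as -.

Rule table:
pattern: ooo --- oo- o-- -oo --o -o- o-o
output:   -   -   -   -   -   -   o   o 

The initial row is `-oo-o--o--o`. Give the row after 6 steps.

---oo--o--o
-------o--o
-------o--o  (fixed point — unchanged through step 6)

-------o--o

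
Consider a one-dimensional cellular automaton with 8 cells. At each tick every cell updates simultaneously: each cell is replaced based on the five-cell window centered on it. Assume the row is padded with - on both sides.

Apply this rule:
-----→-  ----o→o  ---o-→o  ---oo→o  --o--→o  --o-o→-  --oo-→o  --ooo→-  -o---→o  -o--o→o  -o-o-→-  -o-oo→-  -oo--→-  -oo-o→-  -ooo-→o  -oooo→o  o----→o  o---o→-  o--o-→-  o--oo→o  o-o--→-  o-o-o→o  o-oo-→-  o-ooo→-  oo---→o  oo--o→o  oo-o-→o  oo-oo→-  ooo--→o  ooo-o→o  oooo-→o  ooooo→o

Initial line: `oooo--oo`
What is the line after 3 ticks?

tick 1: -oooooo-
tick 2: o-oooooo
tick 3: ---ooooo

---ooooo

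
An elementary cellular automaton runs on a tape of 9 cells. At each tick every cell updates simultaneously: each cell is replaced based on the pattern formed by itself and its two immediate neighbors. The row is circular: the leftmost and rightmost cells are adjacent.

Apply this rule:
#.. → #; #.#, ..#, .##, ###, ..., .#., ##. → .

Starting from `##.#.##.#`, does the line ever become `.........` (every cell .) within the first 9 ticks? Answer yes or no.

tick 1: .........
all cells are . at tick 1

yes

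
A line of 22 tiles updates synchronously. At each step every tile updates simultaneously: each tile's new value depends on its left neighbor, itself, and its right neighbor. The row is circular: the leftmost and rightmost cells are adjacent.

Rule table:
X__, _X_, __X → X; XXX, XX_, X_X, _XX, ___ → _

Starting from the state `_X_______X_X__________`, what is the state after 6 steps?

step 1: XXX_____XX_XX_________
step 2: ___X___X_____X_______X
step 3: X_XXX_XXX___XXX_____XX
step 4: _________X_X___X___X__
step 5: ________XX_XX_XXX_XXX_
step 6: _______X_____________X

_______X_____________X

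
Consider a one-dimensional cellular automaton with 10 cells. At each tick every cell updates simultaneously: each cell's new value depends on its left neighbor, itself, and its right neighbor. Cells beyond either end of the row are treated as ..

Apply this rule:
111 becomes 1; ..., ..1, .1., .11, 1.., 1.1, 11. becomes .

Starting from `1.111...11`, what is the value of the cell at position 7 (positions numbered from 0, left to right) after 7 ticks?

...1......
..........
..........  (fixed point — unchanged through tick 7)
position 7 holds .

.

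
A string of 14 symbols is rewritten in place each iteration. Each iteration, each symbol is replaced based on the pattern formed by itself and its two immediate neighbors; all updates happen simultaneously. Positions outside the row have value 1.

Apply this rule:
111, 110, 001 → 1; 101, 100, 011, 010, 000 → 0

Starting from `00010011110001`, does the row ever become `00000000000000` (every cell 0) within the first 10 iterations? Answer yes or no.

00100101110010
01001000110100
00010001010001
00100010000010
01000100000100
00001000001001
00010000010010
00100000100100
01000001001001
00000010010010
iteration 10 is 00000010010010, still not uniform 0

no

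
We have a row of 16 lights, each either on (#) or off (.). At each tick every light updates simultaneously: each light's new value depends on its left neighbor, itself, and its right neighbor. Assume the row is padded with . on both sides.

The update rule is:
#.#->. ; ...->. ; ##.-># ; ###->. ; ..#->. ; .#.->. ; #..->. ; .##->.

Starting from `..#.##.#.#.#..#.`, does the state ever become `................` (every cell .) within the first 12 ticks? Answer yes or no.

.....#..........
................
all cells are . at tick 2

yes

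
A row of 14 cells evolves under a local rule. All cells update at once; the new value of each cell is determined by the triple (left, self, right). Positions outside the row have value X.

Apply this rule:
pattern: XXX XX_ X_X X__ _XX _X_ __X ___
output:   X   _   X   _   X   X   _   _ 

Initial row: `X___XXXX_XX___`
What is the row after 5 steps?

step 1: ____XXX_XX____
step 2: ____XX_XX_____
step 3: ____X_XX______
step 4: ____XXX_______
step 5: ____XX________

____XX________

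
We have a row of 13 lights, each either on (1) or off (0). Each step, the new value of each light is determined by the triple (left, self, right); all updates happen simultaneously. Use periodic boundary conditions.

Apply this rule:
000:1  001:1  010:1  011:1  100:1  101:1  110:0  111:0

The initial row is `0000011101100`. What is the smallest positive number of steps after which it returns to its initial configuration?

26

1111110011011
0000001110110
1111111001101
0000000111011
1111111100110
1000000011101
0111111110011
1100000001110
1011111111001
0110000000111
1101111111100
1011000000011
0110111111110
1101100000001
0011011111111
1110110000000
1001101111111
0111011000000
1100110111111
0011101100000
1110011011111
0001110110000
1111001101111
0000111011000
1111100110111
0000011101100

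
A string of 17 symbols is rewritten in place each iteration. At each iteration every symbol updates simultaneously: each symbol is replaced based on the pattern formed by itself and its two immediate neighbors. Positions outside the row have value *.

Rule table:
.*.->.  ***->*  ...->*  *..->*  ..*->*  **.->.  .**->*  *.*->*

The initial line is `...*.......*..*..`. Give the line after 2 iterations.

***.*******.**.**
**.*******.**.***

**.*******.**.***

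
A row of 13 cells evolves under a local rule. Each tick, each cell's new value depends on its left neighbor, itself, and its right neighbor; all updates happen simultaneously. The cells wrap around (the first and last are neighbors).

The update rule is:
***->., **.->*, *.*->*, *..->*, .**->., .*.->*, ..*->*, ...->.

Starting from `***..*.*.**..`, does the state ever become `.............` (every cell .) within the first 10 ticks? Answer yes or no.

no

..*******.***
**......**..*
.**....*.***.
*.**..***..**
**.***..***..
.**..***..***
*.***..***..*
**..***..***.
.***..***..**
*..***..***.*
tick 10 is *..***..***.*, still not uniform .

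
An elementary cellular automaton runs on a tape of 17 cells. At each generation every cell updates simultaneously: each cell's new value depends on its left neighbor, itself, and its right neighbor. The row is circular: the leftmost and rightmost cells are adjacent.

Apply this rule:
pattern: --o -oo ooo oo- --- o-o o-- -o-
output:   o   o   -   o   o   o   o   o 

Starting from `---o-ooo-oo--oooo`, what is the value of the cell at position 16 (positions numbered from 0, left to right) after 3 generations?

o

oooooo-ooooooo--o
-----ooo-----oooo
oooooo-ooooooo--o
position 16 holds o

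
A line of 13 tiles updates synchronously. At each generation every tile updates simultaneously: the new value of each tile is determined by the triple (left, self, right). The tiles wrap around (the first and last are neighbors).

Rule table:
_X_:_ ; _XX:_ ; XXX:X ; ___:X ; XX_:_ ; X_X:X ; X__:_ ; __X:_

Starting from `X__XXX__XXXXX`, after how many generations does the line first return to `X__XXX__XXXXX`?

____X____XXXX
_XX___XX__XX_
____X________
XXX___XXXXXXX
XX__X__XXXXXX
X_______XXXXX
__XXXXX__XXXX
___XXX____XX_
XX__X__XX____
__________XX_
XXXXXXXXX____
_XXXXXXX__XX_
__XXXXX______
X__XXX__XXXXX

14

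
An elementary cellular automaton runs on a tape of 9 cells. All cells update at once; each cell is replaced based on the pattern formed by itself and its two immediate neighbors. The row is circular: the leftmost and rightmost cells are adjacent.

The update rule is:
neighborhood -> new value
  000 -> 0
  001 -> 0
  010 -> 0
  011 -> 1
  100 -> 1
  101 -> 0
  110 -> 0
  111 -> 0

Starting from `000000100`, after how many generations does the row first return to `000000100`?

000000010
000000001
100000000
010000000
001000000
000100000
000010000
000001000
000000100

9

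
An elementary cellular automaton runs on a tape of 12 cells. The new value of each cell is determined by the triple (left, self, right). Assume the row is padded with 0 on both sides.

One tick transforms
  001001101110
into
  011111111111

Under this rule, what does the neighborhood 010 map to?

At position 2 the neighborhood is 010; the next row has 1 there.

1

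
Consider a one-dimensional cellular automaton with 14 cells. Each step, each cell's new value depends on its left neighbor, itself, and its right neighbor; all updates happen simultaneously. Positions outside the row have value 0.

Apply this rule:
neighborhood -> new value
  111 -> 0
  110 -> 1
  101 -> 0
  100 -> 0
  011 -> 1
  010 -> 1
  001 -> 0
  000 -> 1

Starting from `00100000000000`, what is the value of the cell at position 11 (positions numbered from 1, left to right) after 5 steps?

10101111111111
10101000000001
10101011111101
10101010000101
10101010110101
position 11 holds 0

0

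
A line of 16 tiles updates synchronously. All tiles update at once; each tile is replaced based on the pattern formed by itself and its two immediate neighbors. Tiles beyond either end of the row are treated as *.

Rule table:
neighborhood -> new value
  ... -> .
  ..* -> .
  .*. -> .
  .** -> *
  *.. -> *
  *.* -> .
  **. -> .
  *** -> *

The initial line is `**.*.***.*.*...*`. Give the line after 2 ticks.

.*...*.*.....*.*

tick 1: *....**.....*..*
tick 2: .*...*.*.....*.*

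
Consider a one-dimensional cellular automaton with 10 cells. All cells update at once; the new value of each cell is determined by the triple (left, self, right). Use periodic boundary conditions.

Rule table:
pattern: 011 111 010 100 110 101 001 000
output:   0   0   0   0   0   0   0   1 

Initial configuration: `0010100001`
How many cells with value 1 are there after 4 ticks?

tick 1: 0000001100
tick 2: 1111100001
tick 3: 0000001100  (repeats tick 1; period 2)
tick 4: 1111100001
count of 1: 6

6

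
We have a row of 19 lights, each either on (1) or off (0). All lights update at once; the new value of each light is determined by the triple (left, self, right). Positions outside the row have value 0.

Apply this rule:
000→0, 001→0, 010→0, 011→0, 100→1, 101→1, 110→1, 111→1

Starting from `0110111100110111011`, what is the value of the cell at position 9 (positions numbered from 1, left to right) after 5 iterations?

0

0011011110011011101
0001101111001101110
0000110111100110111
0000011011110011011
0000001101111001101
position 9 holds 0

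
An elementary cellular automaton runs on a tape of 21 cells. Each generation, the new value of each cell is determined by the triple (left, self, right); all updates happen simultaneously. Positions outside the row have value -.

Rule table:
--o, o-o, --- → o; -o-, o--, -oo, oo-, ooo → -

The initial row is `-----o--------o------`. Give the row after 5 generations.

ooooo--ooooooo--ooooo
------o--------o-----
oooooo--ooooooo--oooo
-------o--------o----
ooooooo--ooooooo--ooo

ooooooo--ooooooo--ooo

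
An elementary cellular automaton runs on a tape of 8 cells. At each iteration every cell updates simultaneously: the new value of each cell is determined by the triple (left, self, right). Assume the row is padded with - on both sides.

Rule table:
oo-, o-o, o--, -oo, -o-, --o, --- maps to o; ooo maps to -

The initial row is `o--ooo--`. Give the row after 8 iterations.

o--ooo-o

iteration 1: oooo-ooo
iteration 2: o--ooo-o
iteration 3: oooo-ooo  (repeats iteration 1; period 2)
iteration 8: o--ooo-o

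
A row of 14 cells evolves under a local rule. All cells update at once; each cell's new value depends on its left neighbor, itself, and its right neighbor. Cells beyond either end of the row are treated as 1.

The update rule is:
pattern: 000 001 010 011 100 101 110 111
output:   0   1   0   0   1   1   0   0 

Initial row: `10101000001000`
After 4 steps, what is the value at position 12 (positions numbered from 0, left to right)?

01010100010101
10101010101010
01010101010101
10101010101010
position 12 holds 1

1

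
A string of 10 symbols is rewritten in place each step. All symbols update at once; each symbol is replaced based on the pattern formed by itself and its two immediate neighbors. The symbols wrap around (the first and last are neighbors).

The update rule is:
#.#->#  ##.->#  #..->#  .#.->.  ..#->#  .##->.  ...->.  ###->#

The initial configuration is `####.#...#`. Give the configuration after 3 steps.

#####.#.#.
.#####.#.#
#.#####.#.

#.#####.#.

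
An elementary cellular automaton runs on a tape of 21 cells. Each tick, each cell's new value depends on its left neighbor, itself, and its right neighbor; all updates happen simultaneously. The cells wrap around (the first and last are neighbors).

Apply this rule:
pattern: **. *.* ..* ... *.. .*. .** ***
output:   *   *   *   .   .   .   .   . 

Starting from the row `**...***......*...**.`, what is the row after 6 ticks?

..*.....*...*.*.*.*.*

.*..*..*.....*...*.**
*..*..*.....*...*.*.*
*.*..*.....*...*.*.*.
.*..*.....*...*.*.*.*
*..*.....*...*.*.*.*.
..*.....*...*.*.*.*.*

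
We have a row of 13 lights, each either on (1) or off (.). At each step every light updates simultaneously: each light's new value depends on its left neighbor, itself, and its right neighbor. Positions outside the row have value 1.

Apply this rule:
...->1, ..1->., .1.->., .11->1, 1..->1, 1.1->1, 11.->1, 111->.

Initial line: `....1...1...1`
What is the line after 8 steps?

step 1: 111..11..11.1
step 2: ..11.111.1111
step 3: 1.1111.111...
step 4: 111..111.111.
step 5: ..11.1.111.11
step 6: 1.111.11.111.
step 7: 111.111111.11
step 8: ..111....111.

..111....111.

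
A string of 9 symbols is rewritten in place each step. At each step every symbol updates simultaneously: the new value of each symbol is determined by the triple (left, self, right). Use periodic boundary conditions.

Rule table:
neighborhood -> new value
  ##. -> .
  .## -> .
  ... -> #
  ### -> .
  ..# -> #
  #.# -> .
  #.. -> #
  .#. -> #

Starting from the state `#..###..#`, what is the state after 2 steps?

#..###..#

.##...##.
#..###..#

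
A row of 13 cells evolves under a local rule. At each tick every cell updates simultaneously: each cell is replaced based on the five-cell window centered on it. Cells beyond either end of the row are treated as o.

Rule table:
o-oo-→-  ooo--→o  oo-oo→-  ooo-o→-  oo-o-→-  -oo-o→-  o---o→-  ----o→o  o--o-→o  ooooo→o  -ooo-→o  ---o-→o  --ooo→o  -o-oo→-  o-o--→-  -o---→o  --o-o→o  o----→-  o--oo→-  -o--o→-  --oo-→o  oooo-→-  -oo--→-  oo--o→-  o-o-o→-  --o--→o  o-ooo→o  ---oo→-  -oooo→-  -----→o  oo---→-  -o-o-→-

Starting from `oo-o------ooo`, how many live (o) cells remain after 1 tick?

6

----o-ooo-o-o
count of o: 6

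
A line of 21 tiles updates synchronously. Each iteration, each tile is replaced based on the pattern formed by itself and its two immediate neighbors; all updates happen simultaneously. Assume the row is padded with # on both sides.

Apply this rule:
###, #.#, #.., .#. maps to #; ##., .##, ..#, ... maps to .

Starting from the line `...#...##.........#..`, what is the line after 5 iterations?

iteration 1: #..##....#........##.
iteration 2: .#...#...##.........#
iteration 3: ###..##....#.........
iteration 4: ##.#...#...##........
iteration 5: #.###..##....#.......

#.###..##....#.......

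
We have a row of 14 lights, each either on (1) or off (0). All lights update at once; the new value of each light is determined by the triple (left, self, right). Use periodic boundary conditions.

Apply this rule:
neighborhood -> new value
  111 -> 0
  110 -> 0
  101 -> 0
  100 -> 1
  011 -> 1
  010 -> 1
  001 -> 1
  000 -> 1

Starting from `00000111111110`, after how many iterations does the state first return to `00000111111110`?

28

11111100000001
00000011111111
11111110000000
10000001111111
01111111000000
11000000111111
00111111100000
11100000011111
00011111110000
11110000001111
00001111111000
11111000000111
00000111111100
11111100000011
00000011111110
11111110000001
00000001111111
11111111000000
10000000111111
01111111100000
11000000011111
00111111110000
11100000001111
00011111111000
11110000000111
00001111111100
11111000000011
00000111111110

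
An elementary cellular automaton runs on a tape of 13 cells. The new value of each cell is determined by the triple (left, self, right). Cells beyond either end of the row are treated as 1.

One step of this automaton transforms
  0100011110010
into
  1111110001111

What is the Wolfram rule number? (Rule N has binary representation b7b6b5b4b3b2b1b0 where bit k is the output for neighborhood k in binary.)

63

position 6: 111 → 0  (bit 7 = 0)
position 8: 110 → 0  (bit 6 = 0)
position 0: 101 → 1  (bit 5 = 1)
position 2: 100 → 1  (bit 4 = 1)
position 5: 011 → 1  (bit 3 = 1)
position 1: 010 → 1  (bit 2 = 1)
position 4: 001 → 1  (bit 1 = 1)
position 3: 000 → 1  (bit 0 = 1)
bits b7..b0 = 00111111 = 63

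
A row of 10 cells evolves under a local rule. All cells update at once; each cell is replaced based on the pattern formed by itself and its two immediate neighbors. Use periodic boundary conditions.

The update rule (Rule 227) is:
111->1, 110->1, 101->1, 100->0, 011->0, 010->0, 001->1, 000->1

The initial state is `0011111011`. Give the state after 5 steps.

0101111101
1010111110
0101011111
1010101111
1101010111

1101010111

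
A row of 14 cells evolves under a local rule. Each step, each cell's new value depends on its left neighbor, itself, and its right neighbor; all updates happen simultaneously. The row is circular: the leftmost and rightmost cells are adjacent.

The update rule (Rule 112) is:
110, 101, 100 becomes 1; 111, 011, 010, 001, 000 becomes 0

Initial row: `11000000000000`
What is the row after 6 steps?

00000011000000

01100000000000
00110000000000
00011000000000
00001100000000
00000110000000
00000011000000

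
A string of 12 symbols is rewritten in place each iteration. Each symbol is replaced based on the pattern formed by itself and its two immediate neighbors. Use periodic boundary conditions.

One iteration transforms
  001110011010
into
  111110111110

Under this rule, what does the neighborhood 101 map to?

At position 9 the neighborhood is 101; the next row has 1 there.

1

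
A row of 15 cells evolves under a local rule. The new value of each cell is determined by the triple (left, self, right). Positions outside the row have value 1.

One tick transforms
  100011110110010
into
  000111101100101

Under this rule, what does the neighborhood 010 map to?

0

At position 13 the neighborhood is 010; the next row has 0 there.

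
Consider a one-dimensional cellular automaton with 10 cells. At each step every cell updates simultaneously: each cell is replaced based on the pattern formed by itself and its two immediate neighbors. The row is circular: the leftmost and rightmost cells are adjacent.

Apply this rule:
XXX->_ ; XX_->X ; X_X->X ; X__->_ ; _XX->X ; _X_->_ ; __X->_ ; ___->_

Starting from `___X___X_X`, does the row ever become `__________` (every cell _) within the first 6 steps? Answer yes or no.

________X_
__________
all cells are _ at step 2

yes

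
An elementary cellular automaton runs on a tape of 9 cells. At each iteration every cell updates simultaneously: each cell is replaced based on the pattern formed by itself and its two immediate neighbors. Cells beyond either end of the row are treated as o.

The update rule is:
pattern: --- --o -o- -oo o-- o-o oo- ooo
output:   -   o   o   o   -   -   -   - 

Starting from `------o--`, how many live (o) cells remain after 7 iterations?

-----oo-o
----oo--o
---oo--oo
--oo--oo-
-oo--oo--
-o--oo--o
-o-oo--oo
count of o: 5

5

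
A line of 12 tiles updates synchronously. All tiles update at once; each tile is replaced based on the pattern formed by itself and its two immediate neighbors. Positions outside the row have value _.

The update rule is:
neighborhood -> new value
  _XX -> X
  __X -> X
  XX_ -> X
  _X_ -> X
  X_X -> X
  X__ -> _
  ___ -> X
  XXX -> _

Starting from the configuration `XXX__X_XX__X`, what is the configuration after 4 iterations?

X_XXXXX_X_XX

X_X_XXXXX_XX
XXXXX___XXXX
X___X_XXX__X
X_XXXXX_X_XX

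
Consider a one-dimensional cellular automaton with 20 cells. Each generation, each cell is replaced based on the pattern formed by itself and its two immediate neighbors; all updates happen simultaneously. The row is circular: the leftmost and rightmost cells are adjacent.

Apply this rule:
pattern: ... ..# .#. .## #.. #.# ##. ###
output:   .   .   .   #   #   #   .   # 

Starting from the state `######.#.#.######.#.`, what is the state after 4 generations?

##.#.#.######.#.####

generation 1: #####.#.#.######.#.#
generation 2: ####.#.#.######.#.##
generation 3: ###.#.#.######.#.###
generation 4: ##.#.#.######.#.####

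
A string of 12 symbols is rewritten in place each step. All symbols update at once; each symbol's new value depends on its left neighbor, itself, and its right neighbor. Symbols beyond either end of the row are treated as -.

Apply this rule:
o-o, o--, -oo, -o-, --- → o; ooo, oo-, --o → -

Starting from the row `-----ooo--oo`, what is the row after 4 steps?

oooo-o--o-o-
o---ooo-oooo
ooo-o--oo---
o--ooo-o-ooo

o--ooo-o-ooo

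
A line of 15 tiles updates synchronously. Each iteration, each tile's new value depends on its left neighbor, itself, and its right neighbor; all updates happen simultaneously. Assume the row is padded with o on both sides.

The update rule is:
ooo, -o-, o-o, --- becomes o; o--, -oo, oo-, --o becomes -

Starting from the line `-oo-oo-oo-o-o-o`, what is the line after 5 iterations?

ooo----o----ooo

o--o--o--ooooo-
---o--o---ooo-o
-o-o--o-o--o-o-
oooo--ooo--oooo
ooo----o----ooo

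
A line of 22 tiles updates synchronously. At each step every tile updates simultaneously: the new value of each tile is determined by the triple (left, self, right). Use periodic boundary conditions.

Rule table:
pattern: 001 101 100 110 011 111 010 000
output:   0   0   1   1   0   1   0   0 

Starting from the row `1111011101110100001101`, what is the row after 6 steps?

step 1: 1111001100110010000100
step 2: 0111100110011001000010
step 3: 0011110011001100100001
step 4: 1001111001100110010000
step 5: 0100111100110011001000
step 6: 0010011110011001100100

0010011110011001100100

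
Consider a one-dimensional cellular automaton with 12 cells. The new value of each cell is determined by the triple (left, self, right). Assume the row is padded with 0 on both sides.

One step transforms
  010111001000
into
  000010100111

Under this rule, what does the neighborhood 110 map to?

At position 5 the neighborhood is 110; the next row has 0 there.

0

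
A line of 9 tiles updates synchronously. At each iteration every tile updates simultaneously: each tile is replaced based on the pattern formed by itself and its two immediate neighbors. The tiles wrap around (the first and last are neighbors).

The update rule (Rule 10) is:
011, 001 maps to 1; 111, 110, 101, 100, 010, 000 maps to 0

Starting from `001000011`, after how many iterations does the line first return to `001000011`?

iteration 1: 010000110
iteration 2: 100001100
iteration 3: 000011001
iteration 4: 000110010
iteration 5: 001100100
iteration 6: 011001000
iteration 7: 110010000
iteration 8: 100100001
iteration 9: 001000011

9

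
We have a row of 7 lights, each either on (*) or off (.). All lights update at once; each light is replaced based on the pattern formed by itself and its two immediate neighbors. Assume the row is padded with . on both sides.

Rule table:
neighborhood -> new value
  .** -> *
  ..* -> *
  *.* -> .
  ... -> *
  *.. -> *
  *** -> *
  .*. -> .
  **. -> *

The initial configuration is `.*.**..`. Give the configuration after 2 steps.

*..****
.******

.******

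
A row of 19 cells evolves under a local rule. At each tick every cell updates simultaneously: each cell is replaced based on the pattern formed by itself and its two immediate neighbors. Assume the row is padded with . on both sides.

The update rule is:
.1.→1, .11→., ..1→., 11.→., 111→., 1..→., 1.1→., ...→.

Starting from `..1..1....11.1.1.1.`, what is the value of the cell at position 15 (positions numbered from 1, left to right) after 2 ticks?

.

..1..1.......1.1.1.
..1..1.......1.1.1.
position 15 holds .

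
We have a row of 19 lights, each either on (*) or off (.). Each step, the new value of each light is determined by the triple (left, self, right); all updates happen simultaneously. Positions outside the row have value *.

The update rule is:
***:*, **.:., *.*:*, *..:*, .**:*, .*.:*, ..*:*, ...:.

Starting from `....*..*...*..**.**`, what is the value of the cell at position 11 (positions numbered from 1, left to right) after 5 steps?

*..******.*****.***
.*******.*****.****
*******.*****.*****
******.*****.******
*****.*****.*******
position 11 holds *

*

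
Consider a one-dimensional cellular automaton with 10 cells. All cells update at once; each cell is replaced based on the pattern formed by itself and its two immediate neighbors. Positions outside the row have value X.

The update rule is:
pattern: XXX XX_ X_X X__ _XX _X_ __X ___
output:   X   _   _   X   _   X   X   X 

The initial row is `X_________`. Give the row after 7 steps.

XXXXXX_XXX

step 1: _XXXXXXXXX
step 2: __XXXXXXXX
step 3: XX_XXXXXXX
step 4: X___XXXXXX
step 5: _XXX_XXXXX
step 6: __X___XXXX
step 7: XXXXXX_XXX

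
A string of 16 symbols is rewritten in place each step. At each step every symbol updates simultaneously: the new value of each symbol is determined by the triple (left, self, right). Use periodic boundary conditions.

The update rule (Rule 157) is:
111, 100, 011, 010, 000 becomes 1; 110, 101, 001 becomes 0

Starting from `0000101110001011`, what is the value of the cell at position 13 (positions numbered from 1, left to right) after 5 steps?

1

step 1: 1110101101101010
step 2: 1100101001001010
step 3: 1010101101101010
step 4: 1010101001001010
step 5: 1010101101101010
position 13 holds 1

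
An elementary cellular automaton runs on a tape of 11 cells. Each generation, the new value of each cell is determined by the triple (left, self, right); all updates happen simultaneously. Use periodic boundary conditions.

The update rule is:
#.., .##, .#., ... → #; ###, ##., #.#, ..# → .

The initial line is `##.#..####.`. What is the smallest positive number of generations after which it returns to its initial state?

2

generation 1: #..##.#....
generation 2: ##.#..####.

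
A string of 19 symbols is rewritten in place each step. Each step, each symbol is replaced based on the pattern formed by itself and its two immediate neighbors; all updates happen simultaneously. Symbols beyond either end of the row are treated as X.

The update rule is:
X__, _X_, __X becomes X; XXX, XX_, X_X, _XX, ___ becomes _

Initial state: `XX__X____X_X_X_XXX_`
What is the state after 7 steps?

__XXXX__XX_X_X_____
XX____XX___X_XX___X
__X__X__X_XX___X_X_
XXXXXXXXX___X_XX_X_
_________X_XX____X_
X_______XX___X__XX_
_X_____X__X_XXXX___

_X_____X__X_XXXX___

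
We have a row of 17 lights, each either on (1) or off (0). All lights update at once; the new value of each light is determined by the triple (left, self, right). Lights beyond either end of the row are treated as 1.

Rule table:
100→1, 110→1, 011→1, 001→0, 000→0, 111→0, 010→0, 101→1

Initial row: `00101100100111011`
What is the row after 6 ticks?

10011110010101110
11010011001011011
01101011100111110
11110110110100011
00011111111010010
10010000001101001

10010000001101001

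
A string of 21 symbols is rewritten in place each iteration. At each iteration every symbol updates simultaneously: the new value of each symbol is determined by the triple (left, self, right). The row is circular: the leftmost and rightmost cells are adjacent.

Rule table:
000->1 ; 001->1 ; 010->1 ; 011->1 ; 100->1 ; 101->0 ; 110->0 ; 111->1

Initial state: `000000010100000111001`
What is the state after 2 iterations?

iteration 1: 111111110111111110111
iteration 2: 111111100111111100111

111111100111111100111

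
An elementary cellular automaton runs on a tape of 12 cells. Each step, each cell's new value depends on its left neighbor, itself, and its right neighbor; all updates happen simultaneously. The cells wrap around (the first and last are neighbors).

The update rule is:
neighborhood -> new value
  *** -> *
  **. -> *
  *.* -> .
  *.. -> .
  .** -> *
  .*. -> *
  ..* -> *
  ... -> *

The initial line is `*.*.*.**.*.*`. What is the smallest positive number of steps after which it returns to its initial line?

1

*.*.*.**.*.*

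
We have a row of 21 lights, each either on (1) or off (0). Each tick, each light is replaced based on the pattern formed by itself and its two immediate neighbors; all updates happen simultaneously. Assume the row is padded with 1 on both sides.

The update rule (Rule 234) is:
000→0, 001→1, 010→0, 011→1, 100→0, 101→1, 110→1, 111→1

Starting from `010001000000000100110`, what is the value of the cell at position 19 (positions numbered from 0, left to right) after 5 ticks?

1

100010000000001001111
100100000000010011111
101000000000100111111
110000000001001111111
110000000010011111111
position 19 holds 1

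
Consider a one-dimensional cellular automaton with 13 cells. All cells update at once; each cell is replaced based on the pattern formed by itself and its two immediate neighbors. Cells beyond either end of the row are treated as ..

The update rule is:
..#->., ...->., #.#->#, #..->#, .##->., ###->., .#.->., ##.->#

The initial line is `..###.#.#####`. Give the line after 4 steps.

step 1: ....##.#....#
step 2: .....##.#....
step 3: ......##.#...
step 4: .......##.#..

.......##.#..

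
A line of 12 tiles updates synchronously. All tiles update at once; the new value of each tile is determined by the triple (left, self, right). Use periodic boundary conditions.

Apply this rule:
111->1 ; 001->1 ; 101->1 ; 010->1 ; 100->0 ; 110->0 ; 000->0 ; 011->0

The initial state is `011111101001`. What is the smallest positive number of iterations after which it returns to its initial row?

101111011011
010110100101
111001101111
110010010111
100110111011
001001010101
011011111111
100101111110
101110111101
010101011010
111111100110
011111001001
101110011011
010100100101
111101101111
111010010111
110110111011
101001010101
011011111110
100101111100
101110111001
010101010010
111111110110
011111101001

24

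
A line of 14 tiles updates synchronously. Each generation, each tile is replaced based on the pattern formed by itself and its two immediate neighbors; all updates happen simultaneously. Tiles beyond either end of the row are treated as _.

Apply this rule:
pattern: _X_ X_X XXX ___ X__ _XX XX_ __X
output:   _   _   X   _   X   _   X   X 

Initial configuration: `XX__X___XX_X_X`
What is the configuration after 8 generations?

______X_XX____

generation 1: _XXX_X_X_X____
generation 2: X_XX______X___
generation 3: ___XX____X_X__
generation 4: __X_XX__X___X_
generation 5: _X___XXX_X_X_X
generation 6: X_X_X_XX______
generation 7: _______XX_____
generation 8: ______X_XX____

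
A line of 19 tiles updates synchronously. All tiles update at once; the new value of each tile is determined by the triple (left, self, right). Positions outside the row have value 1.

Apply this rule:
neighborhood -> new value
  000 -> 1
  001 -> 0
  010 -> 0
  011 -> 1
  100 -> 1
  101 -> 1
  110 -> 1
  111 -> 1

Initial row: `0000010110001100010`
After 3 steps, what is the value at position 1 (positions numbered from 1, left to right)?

1111001111101111001
1111101111111111101
1111111111111111111
position 1 holds 1

1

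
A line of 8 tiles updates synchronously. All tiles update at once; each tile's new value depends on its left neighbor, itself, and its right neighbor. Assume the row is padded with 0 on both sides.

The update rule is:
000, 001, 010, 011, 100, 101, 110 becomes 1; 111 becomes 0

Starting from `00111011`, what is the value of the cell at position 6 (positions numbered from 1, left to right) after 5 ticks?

11101111
10111001
11101111  (repeats tick 1; period 2)
tick 5: 11101111
position 6 holds 1

1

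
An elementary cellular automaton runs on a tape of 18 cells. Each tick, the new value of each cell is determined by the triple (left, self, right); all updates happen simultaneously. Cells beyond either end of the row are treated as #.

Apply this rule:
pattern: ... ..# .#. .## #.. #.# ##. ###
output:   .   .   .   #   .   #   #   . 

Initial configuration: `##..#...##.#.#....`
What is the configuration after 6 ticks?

.#......###.#.....
#.......#.##......
#........###......
#........#.#......
#.........#.......
#.................

#.................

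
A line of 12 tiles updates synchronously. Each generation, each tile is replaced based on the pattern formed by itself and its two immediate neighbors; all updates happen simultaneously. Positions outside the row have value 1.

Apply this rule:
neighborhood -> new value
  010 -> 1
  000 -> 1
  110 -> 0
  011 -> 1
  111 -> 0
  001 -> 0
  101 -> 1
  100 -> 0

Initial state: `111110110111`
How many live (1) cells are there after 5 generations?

7

generation 1: 000001101100
generation 2: 011101011000
generation 3: 110011110010
generation 4: 000010000011
generation 5: 011010111010
count of 1: 7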